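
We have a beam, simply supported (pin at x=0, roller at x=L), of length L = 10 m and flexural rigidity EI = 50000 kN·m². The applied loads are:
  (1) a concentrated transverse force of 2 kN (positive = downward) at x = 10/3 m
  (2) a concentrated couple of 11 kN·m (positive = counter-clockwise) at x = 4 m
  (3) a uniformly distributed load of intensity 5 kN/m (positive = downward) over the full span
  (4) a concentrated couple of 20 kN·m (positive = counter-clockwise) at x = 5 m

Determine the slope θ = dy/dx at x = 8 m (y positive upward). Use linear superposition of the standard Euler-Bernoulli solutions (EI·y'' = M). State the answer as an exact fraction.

θ(8) = 1639/506250 rad

Load 1 — point force P=2 kN at a=10/3 m (b=L-a=20/3):
  θ_1 = -Pa(2L²-6Lx+3x²+a²)/(6LEI)  [x>a] = -2·(10/3)·(2·10²-6·10·8+3·8²+(10/3)²)/(6·10·50000) = 173/1012500 rad
Load 2 — applied couple M₀=11 kN·m at a=4 m (b=L-a=6):
  θ_2 = (M₀x²/(2L)-M₀(x-a)+C₁)/EI  [x>a] with C₁=M₀(3b²-L²)/(6L)=22/15 = (11·8²/(2·10)-11·(8-4)+(22/15))/50000 = -11/75000 rad
Load 3 — uniform load w=5 kN/m over full span:
  θ_3 = -w(L³-6Lx²+4x³)/(24EI) = -5·(10³-6·10·8²+4·8³)/(24·50000) = 33/10000 rad
Load 4 — applied couple M₀=20 kN·m at a=5 m (b=L-a=5):
  θ_4 = (M₀x²/(2L)-M₀(x-a)+C₁)/EI  [x>a] with C₁=M₀(3b²-L²)/(6L)=-25/3 = (20·8²/(2·10)-20·(8-5)+(-25/3))/50000 = -13/150000 rad
Superposition: θ = Σ θ_i = 1639/506250 rad ≈ 0.003238 rad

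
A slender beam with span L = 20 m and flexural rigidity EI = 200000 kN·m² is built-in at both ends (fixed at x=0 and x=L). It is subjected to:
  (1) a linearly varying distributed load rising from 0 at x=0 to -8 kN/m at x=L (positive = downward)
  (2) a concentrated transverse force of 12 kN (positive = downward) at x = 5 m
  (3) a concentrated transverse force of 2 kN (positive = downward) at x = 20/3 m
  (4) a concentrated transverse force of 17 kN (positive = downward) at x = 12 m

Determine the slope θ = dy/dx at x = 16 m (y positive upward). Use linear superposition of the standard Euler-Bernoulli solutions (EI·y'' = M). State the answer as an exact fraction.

θ(16) = -215411/337500000 rad

Load 1 — triangular load w₀=-8 kN/m (0→w₀ over full span):
  θ_1 = -w₀(2x(L-x)(L-2x)(x+2L)+x²(L-x)²)/(120LEI) = -(-8)·(2·16·(20-16)·(20-2·16)·(16+2·20)+16²·(20-16)²)/(120·20·200000) = -64/46875 rad
Load 2 — point force P=12 kN at a=5 m (b=L-a=15):
  θ_2 = Pa²(L-x)(2bL-(3b+a)(L-x))/(2L³EI)  [x>a] = 12·5²·(20-16)·(2·15·20-(3·15+5)·(20-16))/(2·20³·200000) = 3/20000 rad
Load 3 — point force P=2 kN at a=20/3 m (b=L-a=40/3):
  θ_3 = Pa²(L-x)(2bL-(3b+a)(L-x))/(2L³EI)  [x>a] = 2·(20/3)²·(20-16)·(2·(40/3)·20-(3·(40/3)+(20/3))·(20-16))/(2·20³·200000) = 13/337500 rad
Load 4 — point force P=17 kN at a=12 m (b=L-a=8):
  θ_4 = Pa²(L-x)(2bL-(3b+a)(L-x))/(2L³EI)  [x>a] = 17·12²·(20-16)·(2·8·20-(3·8+12)·(20-16))/(2·20³·200000) = 1683/3125000 rad
Superposition: θ = Σ θ_i = -215411/337500000 rad ≈ -0.000638 rad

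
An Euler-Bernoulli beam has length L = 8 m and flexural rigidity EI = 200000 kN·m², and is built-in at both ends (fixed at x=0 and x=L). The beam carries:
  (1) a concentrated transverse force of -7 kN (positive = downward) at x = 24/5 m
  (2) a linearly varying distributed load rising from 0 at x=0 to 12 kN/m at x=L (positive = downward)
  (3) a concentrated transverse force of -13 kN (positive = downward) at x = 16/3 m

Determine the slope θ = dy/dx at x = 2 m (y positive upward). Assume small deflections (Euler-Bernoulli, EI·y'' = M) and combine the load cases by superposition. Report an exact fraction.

Load 1 — point force P=-7 kN at a=24/5 m (b=L-a=16/5):
  θ_1 = -Pb²x(2aL-(3a+b)x)/(2L³EI)  [x≤a] = -(-7)·(16/5)²·2·(2·(24/5)·8-(3·(24/5)+(16/5))·2)/(2·8³·200000) = 91/3125000 rad
Load 2 — triangular load w₀=12 kN/m (0→w₀ over full span):
  θ_2 = -w₀(2x(L-x)(L-2x)(x+2L)+x²(L-x)²)/(120LEI) = -12·(2·2·(8-2)·(8-2·2)·(2+2·8)+2²·(8-2)²)/(120·8·200000) = -117/1000000 rad
Load 3 — point force P=-13 kN at a=16/3 m (b=L-a=8/3):
  θ_3 = -Pb²x(2aL-(3a+b)x)/(2L³EI)  [x≤a] = -(-13)·(8/3)²·2·(2·(16/3)·8-(3·(16/3)+(8/3))·2)/(2·8³·200000) = 13/300000 rad
Superposition: θ = Σ θ_i = -3341/75000000 rad ≈ -0.000045 rad

θ(2) = -3341/75000000 rad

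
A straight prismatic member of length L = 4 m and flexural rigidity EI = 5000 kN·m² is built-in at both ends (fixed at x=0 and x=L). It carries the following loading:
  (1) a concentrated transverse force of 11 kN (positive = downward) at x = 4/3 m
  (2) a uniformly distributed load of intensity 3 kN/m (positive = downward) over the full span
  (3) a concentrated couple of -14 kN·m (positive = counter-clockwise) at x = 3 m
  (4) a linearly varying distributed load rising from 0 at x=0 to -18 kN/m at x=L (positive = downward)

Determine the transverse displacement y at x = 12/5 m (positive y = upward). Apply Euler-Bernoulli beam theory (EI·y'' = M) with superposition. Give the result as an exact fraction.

Load 1 — point force P=11 kN at a=4/3 m (b=L-a=8/3):
  y_1 = -Pa²(L-x)²(3bL-(3b+a)(L-x))/(6L³EI)  [x>a] = -11·(4/3)²·(4-(12/5))²·(3·(8/3)·4-(3·(8/3)+(4/3))·(4-(12/5)))/(6·4³·5000) = -2816/6328125 m
Load 2 — uniform load w=3 kN/m over full span:
  y_2 = -wx²(L-x)²/(24EI) = -3·(12/5)²·(4-(12/5))²/(24·5000) = -144/390625 m
Load 3 — applied couple M₀=-14 kN·m at a=3 m (b=L-a=1):
  y_3 = (R_Ax³/6 - M_Ax²/2)/EI  [x≤a] with R_A=-63/16, M_A=-35/8 = ((-63/16)·(12/5)³/6 - (-35/8)·(12/5)²/2)/5000 = 441/625000 m
Load 4 — triangular load w₀=-18 kN/m (0→w₀ over full span):
  y_4 = -w₀x²(L-x)²(x+2L)/(120LEI) = -(-18)·(12/5)²·(4-(12/5))²·((12/5)+2·4)/(120·4·5000) = 11232/9765625 m
Superposition: y = Σ y_i = 6594661/6328125000 m ≈ 0.001042 m

y(12/5) = 6594661/6328125000 m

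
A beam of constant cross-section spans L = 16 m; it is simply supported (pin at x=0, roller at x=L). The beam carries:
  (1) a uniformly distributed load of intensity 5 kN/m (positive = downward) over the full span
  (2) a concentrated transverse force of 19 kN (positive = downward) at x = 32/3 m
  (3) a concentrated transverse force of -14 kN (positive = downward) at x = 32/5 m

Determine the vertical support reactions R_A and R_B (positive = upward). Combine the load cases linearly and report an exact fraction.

R_A = 569/15 kN, R_B = 706/15 kN

Load 1 — uniform load w=5 kN/m over full span:
  R_A = wL/2 = 5·16/2 = 40 kN
  R_B = wL/2 = 5·16/2 = 40 kN
Load 2 — point force P=19 kN at a=32/3 m (b=L-a=16/3):
  R_A = Pb/L = 19·(16/3)/16 = 19/3 kN
  R_B = Pa/L = 19·(32/3)/16 = 38/3 kN
Load 3 — point force P=-14 kN at a=32/5 m (b=L-a=48/5):
  R_A = Pb/L = (-14)·(48/5)/16 = -42/5 kN
  R_B = Pa/L = (-14)·(32/5)/16 = -28/5 kN
Superposition: R_A = 569/15 kN, R_B = 706/15 kN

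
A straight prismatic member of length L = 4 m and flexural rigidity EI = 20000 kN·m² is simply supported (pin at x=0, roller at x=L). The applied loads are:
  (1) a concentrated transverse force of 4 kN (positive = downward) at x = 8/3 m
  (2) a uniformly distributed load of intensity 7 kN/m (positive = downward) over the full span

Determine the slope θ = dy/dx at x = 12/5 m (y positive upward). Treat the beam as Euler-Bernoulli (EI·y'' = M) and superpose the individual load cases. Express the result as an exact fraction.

θ(12/5) = 7853/25312500 rad

Load 1 — point force P=4 kN at a=8/3 m (b=L-a=4/3):
  θ_1 = -Pb(L²-b²-3x²)/(6LEI)  [x≤a] = -4·(4/3)·(4²-(4/3)²-3·(12/5)²)/(6·4·20000) = 43/1265625 rad
Load 2 — uniform load w=7 kN/m over full span:
  θ_2 = -w(L³-6Lx²+4x³)/(24EI) = -7·(4³-6·4·(12/5)²+4·(12/5)³)/(24·20000) = 259/937500 rad
Superposition: θ = Σ θ_i = 7853/25312500 rad ≈ 0.000310 rad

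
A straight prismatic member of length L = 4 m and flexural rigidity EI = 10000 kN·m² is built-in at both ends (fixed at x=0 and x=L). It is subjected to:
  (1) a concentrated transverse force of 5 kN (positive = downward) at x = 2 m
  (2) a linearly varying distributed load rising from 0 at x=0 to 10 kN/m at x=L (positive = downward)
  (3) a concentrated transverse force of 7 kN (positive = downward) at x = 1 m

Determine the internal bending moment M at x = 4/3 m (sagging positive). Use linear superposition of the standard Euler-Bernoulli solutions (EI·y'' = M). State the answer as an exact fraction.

Load 1 — point force P=5 kN at a=2 m (b=L-a=2):
  M_1 = Pb²(3a+b)x/L³ - Pab²/L²  [x≤a] = 5·2²·(3·2+2)·(4/3)/4³ - 5·2·2²/4² = 5/6 kN·m
Load 2 — triangular load w₀=10 kN/m (0→w₀ over full span):
  M_2 = 3w₀Lx/20 - w₀L²/30 - w₀x³/(6L) = 3·10·4·(4/3)/20 - 10·4²/30 - 10·(4/3)³/(6·4) = 136/81 kN·m
Load 3 — point force P=7 kN at a=1 m (b=L-a=3):
  M_3 = Pa²(a+3b)(L-x)/L³ - Pa²b/L²  [x>a] = 7·1²·(1+3·3)·(4-(4/3))/4³ - 7·1²·3/4² = 77/48 kN·m
Superposition: M = Σ M_i = 5335/1296 kN·m ≈ 4.116512 kN·m

M(4/3) = 5335/1296 kN·m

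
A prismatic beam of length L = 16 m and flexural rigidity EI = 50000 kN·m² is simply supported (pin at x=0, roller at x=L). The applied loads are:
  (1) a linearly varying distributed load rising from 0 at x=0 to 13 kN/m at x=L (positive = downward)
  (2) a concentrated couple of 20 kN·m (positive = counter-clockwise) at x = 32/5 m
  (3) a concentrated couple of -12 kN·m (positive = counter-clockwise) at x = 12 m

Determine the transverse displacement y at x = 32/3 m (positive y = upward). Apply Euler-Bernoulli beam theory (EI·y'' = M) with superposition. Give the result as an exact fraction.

Load 1 — triangular load w₀=13 kN/m (0→w₀ over full span):
  y_1 = -w₀x(7L⁴-10L²x²+3x⁴)/(360LEI) = -13·(32/3)·(7·16⁴-10·16²·(32/3)²+3·(32/3)⁴)/(360·16·50000) = -226304/2278125 m
Load 2 — applied couple M₀=20 kN·m at a=32/5 m (b=L-a=48/5):
  y_2 = (M₀x³/(6L)-M₀(x-a)²/2+C₁x)/EI  [x>a] with C₁=M₀(3b²-L²)/(6L)=64/15 = (20·(32/3)³/(6·16)-20·((32/3)-(32/5))²/2+(64/15)·(32/3))/50000 = 2944/1265625 m
Load 3 — applied couple M₀=-12 kN·m at a=12 m (b=L-a=4):
  y_3 = (M₀x³/(6L)+C₁x)/EI  [x≤a] with C₁=M₀(3b²-L²)/(6L)=26 = ((-12)·(32/3)³/(6·16)+26·(32/3))/50000 = 212/84375 m
Superposition: y = Σ y_i = -1076404/11390625 m ≈ -0.094499 m

y(32/3) = -1076404/11390625 m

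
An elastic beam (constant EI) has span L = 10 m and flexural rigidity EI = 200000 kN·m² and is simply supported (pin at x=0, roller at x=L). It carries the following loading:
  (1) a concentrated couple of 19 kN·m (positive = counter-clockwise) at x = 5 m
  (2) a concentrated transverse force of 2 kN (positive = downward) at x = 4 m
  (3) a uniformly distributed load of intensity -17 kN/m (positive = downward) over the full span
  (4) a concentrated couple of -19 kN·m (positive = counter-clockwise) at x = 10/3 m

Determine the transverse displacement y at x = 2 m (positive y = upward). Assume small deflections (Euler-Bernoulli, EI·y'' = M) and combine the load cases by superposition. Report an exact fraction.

y(2) = 22567/3600000 m

Load 1 — applied couple M₀=19 kN·m at a=5 m (b=L-a=5):
  y_1 = (M₀x³/(6L)+C₁x)/EI  [x≤a] with C₁=M₀(3b²-L²)/(6L)=-95/12 = (19·2³/(6·10)+(-95/12)·2)/200000 = -133/2000000 m
Load 2 — point force P=2 kN at a=4 m (b=L-a=6):
  y_2 = -Pbx(L²-b²-x²)/(6LEI)  [x≤a] = -2·6·2·(10²-6²-2²)/(6·10·200000) = -3/25000 m
Load 3 — uniform load w=-17 kN/m over full span:
  y_3 = -wx(L³-2Lx²+x³)/(24EI) = -(-17)·2·(10³-2·10·2²+2³)/(24·200000) = 493/75000 m
Load 4 — applied couple M₀=-19 kN·m at a=10/3 m (b=L-a=20/3):
  y_4 = (M₀x³/(6L)+C₁x)/EI  [x≤a] with C₁=M₀(3b²-L²)/(6L)=-95/9 = ((-19)·2³/(6·10)+(-95/9)·2)/200000 = -133/1125000 m
Superposition: y = Σ y_i = 22567/3600000 m ≈ 0.006269 m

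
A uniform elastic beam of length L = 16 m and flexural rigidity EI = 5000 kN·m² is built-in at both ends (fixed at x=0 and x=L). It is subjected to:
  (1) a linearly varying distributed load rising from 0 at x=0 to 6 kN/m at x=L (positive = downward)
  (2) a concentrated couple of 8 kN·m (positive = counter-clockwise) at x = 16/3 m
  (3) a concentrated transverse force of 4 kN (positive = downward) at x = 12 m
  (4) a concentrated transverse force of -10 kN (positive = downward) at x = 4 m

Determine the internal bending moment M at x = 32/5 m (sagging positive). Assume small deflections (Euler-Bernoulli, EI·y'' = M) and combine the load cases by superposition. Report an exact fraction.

M(32/5) = 10757/750 kN·m

Load 1 — triangular load w₀=6 kN/m (0→w₀ over full span):
  M_1 = 3w₀Lx/20 - w₀L²/30 - w₀x³/(6L) = 3·6·16·(32/5)/20 - 6·16²/30 - 6·(32/5)³/(6·16) = 3072/125 kN·m
Load 2 — applied couple M₀=8 kN·m at a=16/3 m (b=L-a=32/3):
  M_2 = R_Ax - M_A - M₀  [x>a] with R_A=2/3, M_A=0 = (2/3)·(32/5) - 0 - 8 = -56/15 kN·m
Load 3 — point force P=4 kN at a=12 m (b=L-a=4):
  M_3 = Pb²(3a+b)x/L³ - Pab²/L²  [x≤a] = 4·4²·(3·12+4)·(32/5)/16³ - 4·12·4²/16² = 1 kN·m
Load 4 — point force P=-10 kN at a=4 m (b=L-a=12):
  M_4 = Pa²(a+3b)(L-x)/L³ - Pa²b/L²  [x>a] = (-10)·4²·(4+3·12)·(16-(32/5))/16³ - (-10)·4²·12/16² = -15/2 kN·m
Superposition: M = Σ M_i = 10757/750 kN·m ≈ 14.342667 kN·m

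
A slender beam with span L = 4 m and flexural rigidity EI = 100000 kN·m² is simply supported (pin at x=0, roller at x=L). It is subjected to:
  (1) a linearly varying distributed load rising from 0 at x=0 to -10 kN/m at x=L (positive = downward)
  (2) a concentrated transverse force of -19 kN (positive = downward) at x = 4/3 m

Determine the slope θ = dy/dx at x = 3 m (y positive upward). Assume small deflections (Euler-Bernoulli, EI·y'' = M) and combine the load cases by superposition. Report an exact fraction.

Load 1 — triangular load w₀=-10 kN/m (0→w₀ over full span):
  θ_1 = -w₀(7L⁴-30L²x²+15x⁴)/(360LEI) = -(-10)·(7·4⁴-30·4²·3²+15·3⁴)/(360·4·100000) = -1313/14400000 rad
Load 2 — point force P=-19 kN at a=4/3 m (b=L-a=8/3):
  θ_2 = -Pa(2L²-6Lx+3x²+a²)/(6LEI)  [x>a] = -(-19)·(4/3)·(2·4²-6·4·3+3·3²+(4/3)²)/(6·4·100000) = -1919/16200000 rad
Superposition: θ = Σ θ_i = -27169/129600000 rad ≈ -0.000210 rad

θ(3) = -27169/129600000 rad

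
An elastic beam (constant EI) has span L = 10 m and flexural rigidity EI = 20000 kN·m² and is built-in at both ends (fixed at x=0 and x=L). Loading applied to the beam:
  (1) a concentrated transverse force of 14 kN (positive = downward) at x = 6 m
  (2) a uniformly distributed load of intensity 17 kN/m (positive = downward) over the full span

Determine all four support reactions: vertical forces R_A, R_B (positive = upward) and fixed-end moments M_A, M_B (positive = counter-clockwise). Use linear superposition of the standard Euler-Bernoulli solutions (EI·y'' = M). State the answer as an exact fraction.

Load 1 — point force P=14 kN at a=6 m (b=L-a=4):
  R_A = Pb²(3a+b)/L³ = 14·4²·(3·6+4)/10³ = 616/125 kN
  M_A = Pab²/L² = 14·6·4²/10² = 336/25 kN·m
  R_B = Pa²(a+3b)/L³ = 14·6²·(6+3·4)/10³ = 1134/125 kN
  M_B = -Pa²b/L² = -14·6²·4/10² = -504/25 kN·m
Load 2 — uniform load w=17 kN/m over full span:
  R_A = wL/2 = 17·10/2 = 85 kN
  M_A = wL²/12 = 17·10²/12 = 425/3 kN·m
  R_B = wL/2 = 17·10/2 = 85 kN
  M_B = -wL²/12 = -17·10²/12 = -425/3 kN·m
Superposition: R_A = 11241/125 kN, M_A = 11633/75 kN·m, R_B = 11759/125 kN, M_B = -12137/75 kN·m

R_A = 11241/125 kN, M_A = 11633/75 kN·m, R_B = 11759/125 kN, M_B = -12137/75 kN·m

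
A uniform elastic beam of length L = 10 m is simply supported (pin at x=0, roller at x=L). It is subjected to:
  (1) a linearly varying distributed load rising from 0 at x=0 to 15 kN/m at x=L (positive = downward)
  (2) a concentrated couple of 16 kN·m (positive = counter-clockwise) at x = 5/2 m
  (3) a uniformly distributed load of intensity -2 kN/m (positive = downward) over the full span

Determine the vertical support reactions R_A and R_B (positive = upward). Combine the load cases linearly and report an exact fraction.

R_A = 83/5 kN, R_B = 192/5 kN

Load 1 — triangular load w₀=15 kN/m (0→w₀ over full span):
  R_A = w₀L/6 = 15·10/6 = 25 kN
  R_B = w₀L/3 = 15·10/3 = 50 kN
Load 2 — applied couple M₀=16 kN·m at a=5/2 m (b=L-a=15/2):
  R_A = M₀/L = 16/10 = 8/5 kN
  R_B = -M₀/L = -16/10 = -8/5 kN
Load 3 — uniform load w=-2 kN/m over full span:
  R_A = wL/2 = (-2)·10/2 = -10 kN
  R_B = wL/2 = (-2)·10/2 = -10 kN
Superposition: R_A = 83/5 kN, R_B = 192/5 kN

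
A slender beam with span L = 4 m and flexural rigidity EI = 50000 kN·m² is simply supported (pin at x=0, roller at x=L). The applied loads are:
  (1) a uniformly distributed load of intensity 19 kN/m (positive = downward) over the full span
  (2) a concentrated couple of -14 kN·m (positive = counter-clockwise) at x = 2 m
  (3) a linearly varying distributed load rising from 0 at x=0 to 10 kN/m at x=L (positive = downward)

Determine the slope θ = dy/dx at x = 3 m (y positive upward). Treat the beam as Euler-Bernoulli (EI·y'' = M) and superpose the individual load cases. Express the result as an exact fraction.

Load 1 — uniform load w=19 kN/m over full span:
  θ_1 = -w(L³-6Lx²+4x³)/(24EI) = -19·(4³-6·4·3²+4·3³)/(24·50000) = 209/300000 rad
Load 2 — applied couple M₀=-14 kN·m at a=2 m (b=L-a=2):
  θ_2 = (M₀x²/(2L)-M₀(x-a)+C₁)/EI  [x>a] with C₁=M₀(3b²-L²)/(6L)=7/3 = ((-14)·3²/(2·4)-(-14)·(3-2)+(7/3))/50000 = 7/600000 rad
Load 3 — triangular load w₀=10 kN/m (0→w₀ over full span):
  θ_3 = -w₀(7L⁴-30L²x²+15x⁴)/(360LEI) = -10·(7·4⁴-30·4²·3²+15·3⁴)/(360·4·50000) = 1313/7200000 rad
Superposition: θ = Σ θ_i = 6413/7200000 rad ≈ 0.000891 rad

θ(3) = 6413/7200000 rad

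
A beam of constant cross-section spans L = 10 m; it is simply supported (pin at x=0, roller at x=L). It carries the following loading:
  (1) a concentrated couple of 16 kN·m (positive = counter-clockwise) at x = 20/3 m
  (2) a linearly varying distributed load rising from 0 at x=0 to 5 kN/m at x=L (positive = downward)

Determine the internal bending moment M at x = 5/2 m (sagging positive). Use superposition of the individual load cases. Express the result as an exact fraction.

M(5/2) = 753/32 kN·m

Load 1 — applied couple M₀=16 kN·m at a=20/3 m (b=L-a=10/3):
  M_1 = M₀x/L  [x≤a] = 16·(5/2)/10 = 4 kN·m
Load 2 — triangular load w₀=5 kN/m (0→w₀ over full span):
  M_2 = w₀Lx/6 - w₀x³/(6L) = 5·10·(5/2)/6 - 5·(5/2)³/(6·10) = 625/32 kN·m
Superposition: M = Σ M_i = 753/32 kN·m ≈ 23.531250 kN·m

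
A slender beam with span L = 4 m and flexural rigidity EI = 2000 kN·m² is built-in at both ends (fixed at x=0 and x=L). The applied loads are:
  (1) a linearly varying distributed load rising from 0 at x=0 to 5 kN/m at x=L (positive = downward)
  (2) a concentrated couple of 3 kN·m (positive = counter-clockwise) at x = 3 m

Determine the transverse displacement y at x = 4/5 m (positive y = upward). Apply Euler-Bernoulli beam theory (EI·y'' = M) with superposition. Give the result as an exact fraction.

Load 1 — triangular load w₀=5 kN/m (0→w₀ over full span):
  y_1 = -w₀x²(L-x)²(x+2L)/(120LEI) = -5·(4/5)²·(4-(4/5))²·((4/5)+2·4)/(120·4·2000) = -352/1171875 m
Load 2 — applied couple M₀=3 kN·m at a=3 m (b=L-a=1):
  y_2 = (R_Ax³/6 - M_Ax²/2)/EI  [x≤a] with R_A=27/32, M_A=15/16 = ((27/32)·(4/5)³/6 - (15/16)·(4/5)²/2)/2000 = -57/500000 m
Superposition: y = Σ y_i = -15539/37500000 m ≈ -0.000414 m

y(4/5) = -15539/37500000 m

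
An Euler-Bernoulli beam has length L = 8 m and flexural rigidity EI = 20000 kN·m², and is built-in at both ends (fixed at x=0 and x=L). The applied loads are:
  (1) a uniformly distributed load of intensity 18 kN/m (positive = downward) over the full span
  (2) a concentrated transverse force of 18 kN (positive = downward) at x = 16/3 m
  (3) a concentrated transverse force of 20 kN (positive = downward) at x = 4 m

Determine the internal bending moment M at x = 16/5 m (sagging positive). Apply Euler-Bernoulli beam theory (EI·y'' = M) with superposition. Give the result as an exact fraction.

M(16/5) = 4388/75 kN·m

Load 1 — uniform load w=18 kN/m over full span:
  M_1 = wLx/2 - wL²/12 - wx²/2 = 18·8·(16/5)/2 - 18·8²/12 - 18·(16/5)²/2 = 1056/25 kN·m
Load 2 — point force P=18 kN at a=16/3 m (b=L-a=8/3):
  M_2 = Pb²(3a+b)x/L³ - Pab²/L²  [x≤a] = 18·(8/3)²·(3·(16/3)+(8/3))·(16/5)/8³ - 18·(16/3)·(8/3)²/8² = 64/15 kN·m
Load 3 — point force P=20 kN at a=4 m (b=L-a=4):
  M_3 = Pb²(3a+b)x/L³ - Pab²/L²  [x≤a] = 20·4²·(3·4+4)·(16/5)/8³ - 20·4·4²/8² = 12 kN·m
Superposition: M = Σ M_i = 4388/75 kN·m ≈ 58.506667 kN·m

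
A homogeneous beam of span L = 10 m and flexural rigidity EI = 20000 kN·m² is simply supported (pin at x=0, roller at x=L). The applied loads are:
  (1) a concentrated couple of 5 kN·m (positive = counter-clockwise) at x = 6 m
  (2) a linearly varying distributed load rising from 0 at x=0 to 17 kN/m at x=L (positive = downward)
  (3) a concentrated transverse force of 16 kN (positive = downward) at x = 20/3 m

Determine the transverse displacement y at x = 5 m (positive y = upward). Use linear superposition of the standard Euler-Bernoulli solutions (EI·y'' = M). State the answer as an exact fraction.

Load 1 — applied couple M₀=5 kN·m at a=6 m (b=L-a=4):
  y_1 = (M₀x³/(6L)+C₁x)/EI  [x≤a] with C₁=M₀(3b²-L²)/(6L)=-13/3 = (5·5³/(6·10)+(-13/3)·5)/20000 = -9/16000 m
Load 2 — triangular load w₀=17 kN/m (0→w₀ over full span):
  y_2 = -w₀x(7L⁴-10L²x²+3x⁴)/(360LEI) = -17·5·(7·10⁴-10·10²·5²+3·5⁴)/(360·10·20000) = -85/1536 m
Load 3 — point force P=16 kN at a=20/3 m (b=L-a=10/3):
  y_3 = -Pbx(L²-b²-x²)/(6LEI)  [x≤a] = -16·(10/3)·5·(10²-(10/3)²-5²)/(6·10·20000) = -23/1620 m
Superposition: y = Σ y_i = -363391/5184000 m ≈ -0.070099 m

y(5) = -363391/5184000 m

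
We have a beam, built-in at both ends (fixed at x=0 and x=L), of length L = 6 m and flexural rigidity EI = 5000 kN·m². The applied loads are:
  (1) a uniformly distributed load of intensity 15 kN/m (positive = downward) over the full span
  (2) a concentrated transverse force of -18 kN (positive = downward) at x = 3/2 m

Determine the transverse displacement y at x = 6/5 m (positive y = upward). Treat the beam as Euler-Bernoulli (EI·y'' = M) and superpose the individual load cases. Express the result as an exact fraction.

y(6/5) = -567/200000 m

Load 1 — uniform load w=15 kN/m over full span:
  y_1 = -wx²(L-x)²/(24EI) = -15·(6/5)²·(6-(6/5))²/(24·5000) = -324/78125 m
Load 2 — point force P=-18 kN at a=3/2 m (b=L-a=9/2):
  y_2 = -Pb²x²(3aL-(3a+b)x)/(6L³EI)  [x≤a] = -(-18)·(9/2)²·(6/5)²·(3·(3/2)·6-(3·(3/2)+(9/2))·(6/5))/(6·6³·5000) = 6561/5000000 m
Superposition: y = Σ y_i = -567/200000 m ≈ -0.002835 m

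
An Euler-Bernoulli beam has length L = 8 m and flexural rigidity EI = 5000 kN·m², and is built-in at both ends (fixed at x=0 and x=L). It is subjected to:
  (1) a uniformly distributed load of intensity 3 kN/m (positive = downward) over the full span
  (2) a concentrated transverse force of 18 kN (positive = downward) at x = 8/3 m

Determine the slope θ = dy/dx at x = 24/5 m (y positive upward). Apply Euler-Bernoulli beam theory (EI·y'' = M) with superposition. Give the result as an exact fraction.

Load 1 — uniform load w=3 kN/m over full span:
  θ_1 = -wx(L-x)(L-2x)/(12EI) = -3·(24/5)·(8-(24/5))·(8-2·(24/5))/(12·5000) = 96/78125 rad
Load 2 — point force P=18 kN at a=8/3 m (b=L-a=16/3):
  θ_2 = Pa²(L-x)(2bL-(3b+a)(L-x))/(2L³EI)  [x>a] = 18·(8/3)²·(8-(24/5))·(2·(16/3)·8-(3·(16/3)+(8/3))·(8-(24/5)))/(2·8³·5000) = 32/15625 rad
Superposition: θ = Σ θ_i = 256/78125 rad ≈ 0.003277 rad

θ(24/5) = 256/78125 rad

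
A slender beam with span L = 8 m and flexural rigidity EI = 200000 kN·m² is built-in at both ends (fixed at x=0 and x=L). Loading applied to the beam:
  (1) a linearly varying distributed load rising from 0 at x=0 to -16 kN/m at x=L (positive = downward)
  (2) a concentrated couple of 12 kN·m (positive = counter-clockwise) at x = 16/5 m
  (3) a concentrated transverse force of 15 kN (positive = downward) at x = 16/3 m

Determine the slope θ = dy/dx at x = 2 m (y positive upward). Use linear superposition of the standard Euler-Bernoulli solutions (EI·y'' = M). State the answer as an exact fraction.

Load 1 — triangular load w₀=-16 kN/m (0→w₀ over full span):
  θ_1 = -w₀(2x(L-x)(L-2x)(x+2L)+x²(L-x)²)/(120LEI) = -(-16)·(2·2·(8-2)·(8-2·2)·(2+2·8)+2²·(8-2)²)/(120·8·200000) = 39/250000 rad
Load 2 — applied couple M₀=12 kN·m at a=16/5 m (b=L-a=24/5):
  θ_2 = (R_Ax²/2 - M_Ax)/EI  [x≤a] with R_A=54/25, M_A=36/25 = ((54/25)·2²/2 - (36/25)·2)/200000 = 9/1250000 rad
Load 3 — point force P=15 kN at a=16/3 m (b=L-a=8/3):
  θ_3 = -Pb²x(2aL-(3a+b)x)/(2L³EI)  [x≤a] = -15·(8/3)²·2·(2·(16/3)·8-(3·(16/3)+(8/3))·2)/(2·8³·200000) = -1/20000 rad
Superposition: θ = Σ θ_i = 283/2500000 rad ≈ 0.000113 rad

θ(2) = 283/2500000 rad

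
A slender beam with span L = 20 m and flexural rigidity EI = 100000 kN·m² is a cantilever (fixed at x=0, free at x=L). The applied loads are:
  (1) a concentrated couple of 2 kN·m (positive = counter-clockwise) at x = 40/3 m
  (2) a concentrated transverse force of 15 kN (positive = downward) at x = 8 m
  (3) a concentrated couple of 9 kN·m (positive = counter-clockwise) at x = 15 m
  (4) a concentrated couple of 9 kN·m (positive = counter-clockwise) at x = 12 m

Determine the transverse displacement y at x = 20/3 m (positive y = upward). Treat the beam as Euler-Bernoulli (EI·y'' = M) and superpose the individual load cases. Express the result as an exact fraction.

y(20/3) = -2/135 m

Load 1 — applied couple M₀=2 kN·m at a=40/3 m (b=L-a=20/3):
  y_1 = M₀x²/(2EI)  [x≤a] = 2·(20/3)²/(2·100000) = 1/2250 m
Load 2 — point force P=15 kN at a=8 m (b=L-a=12):
  y_2 = -Px²(3a-x)/(6EI)  [x≤a] = -15·(20/3)²·(3·8-(20/3))/(6·100000) = -13/675 m
Load 3 — applied couple M₀=9 kN·m at a=15 m (b=L-a=5):
  y_3 = M₀x²/(2EI)  [x≤a] = 9·(20/3)²/(2·100000) = 1/500 m
Load 4 — applied couple M₀=9 kN·m at a=12 m (b=L-a=8):
  y_4 = M₀x²/(2EI)  [x≤a] = 9·(20/3)²/(2·100000) = 1/500 m
Superposition: y = Σ y_i = -2/135 m ≈ -0.014815 m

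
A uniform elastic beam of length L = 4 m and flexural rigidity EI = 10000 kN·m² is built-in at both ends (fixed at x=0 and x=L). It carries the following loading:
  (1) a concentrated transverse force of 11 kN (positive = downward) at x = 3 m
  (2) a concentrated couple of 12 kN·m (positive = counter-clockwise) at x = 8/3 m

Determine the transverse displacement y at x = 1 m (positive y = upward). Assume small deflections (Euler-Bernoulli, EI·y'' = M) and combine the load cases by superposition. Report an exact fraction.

Load 1 — point force P=11 kN at a=3 m (b=L-a=1):
  y_1 = -Pb²x²(3aL-(3a+b)x)/(6L³EI)  [x≤a] = -11·1²·1²·(3·3·4-(3·3+1)·1)/(6·4³·10000) = -143/1920000 m
Load 2 — applied couple M₀=12 kN·m at a=8/3 m (b=L-a=4/3):
  y_2 = (R_Ax³/6 - M_Ax²/2)/EI  [x≤a] with R_A=4, M_A=4 = (4·1³/6 - 4·1²/2)/10000 = -1/7500 m
Superposition: y = Σ y_i = -133/640000 m ≈ -0.000208 m

y(1) = -133/640000 m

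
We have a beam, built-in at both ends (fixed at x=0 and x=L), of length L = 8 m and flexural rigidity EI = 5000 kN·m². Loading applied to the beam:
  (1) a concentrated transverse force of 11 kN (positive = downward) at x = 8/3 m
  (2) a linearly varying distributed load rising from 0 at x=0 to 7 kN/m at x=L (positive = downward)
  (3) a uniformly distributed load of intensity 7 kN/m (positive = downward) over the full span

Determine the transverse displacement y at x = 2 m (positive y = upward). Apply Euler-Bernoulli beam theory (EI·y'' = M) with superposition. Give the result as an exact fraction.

y(2) = -61649/4050000 m

Load 1 — point force P=11 kN at a=8/3 m (b=L-a=16/3):
  y_1 = -Pb²x²(3aL-(3a+b)x)/(6L³EI)  [x≤a] = -11·(16/3)²·2²·(3·(8/3)·8-(3·(8/3)+(16/3))·2)/(6·8³·5000) = -154/50625 m
Load 2 — triangular load w₀=7 kN/m (0→w₀ over full span):
  y_2 = -w₀x²(L-x)²(x+2L)/(120LEI) = -7·2²·(8-2)²·(2+2·8)/(120·8·5000) = -189/50000 m
Load 3 — uniform load w=7 kN/m over full span:
  y_3 = -wx²(L-x)²/(24EI) = -7·2²·(8-2)²/(24·5000) = -21/2500 m
Superposition: y = Σ y_i = -61649/4050000 m ≈ -0.015222 m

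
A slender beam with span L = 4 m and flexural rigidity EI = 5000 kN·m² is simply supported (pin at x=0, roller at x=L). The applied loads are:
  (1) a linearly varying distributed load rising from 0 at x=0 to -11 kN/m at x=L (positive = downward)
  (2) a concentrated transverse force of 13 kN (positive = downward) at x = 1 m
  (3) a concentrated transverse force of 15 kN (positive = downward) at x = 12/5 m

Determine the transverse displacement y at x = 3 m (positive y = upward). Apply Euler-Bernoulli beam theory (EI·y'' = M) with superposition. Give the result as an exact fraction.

Load 1 — triangular load w₀=-11 kN/m (0→w₀ over full span):
  y_1 = -w₀x(7L⁴-10L²x²+3x⁴)/(360LEI) = -(-11)·3·(7·4⁴-10·4²·3²+3·3⁴)/(360·4·5000) = 1309/480000 m
Load 2 — point force P=13 kN at a=1 m (b=L-a=3):
  y_2 = -Pa(L-x)(2Lx-a²-x²)/(6LEI)  [x>a] = -13·1·(4-3)·(2·4·3-1²-3²)/(6·4·5000) = -91/60000 m
Load 3 — point force P=15 kN at a=12/5 m (b=L-a=8/5):
  y_3 = -Pa(L-x)(2Lx-a²-x²)/(6LEI)  [x>a] = -15·(12/5)·(4-3)·(2·4·3-(12/5)²-3²)/(6·4·5000) = -693/250000 m
Superposition: y = Σ y_i = -18739/12000000 m ≈ -0.001562 m

y(3) = -18739/12000000 m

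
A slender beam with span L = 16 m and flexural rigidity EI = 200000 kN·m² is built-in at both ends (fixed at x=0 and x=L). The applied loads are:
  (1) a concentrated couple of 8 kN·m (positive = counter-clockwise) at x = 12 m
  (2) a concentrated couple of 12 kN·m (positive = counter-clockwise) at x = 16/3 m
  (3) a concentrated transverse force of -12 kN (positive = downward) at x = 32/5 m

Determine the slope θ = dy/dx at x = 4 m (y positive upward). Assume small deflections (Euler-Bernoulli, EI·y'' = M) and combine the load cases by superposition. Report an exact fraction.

Load 1 — applied couple M₀=8 kN·m at a=12 m (b=L-a=4):
  θ_1 = (R_Ax²/2 - M_Ax)/EI  [x≤a] with R_A=9/16, M_A=5/2 = ((9/16)·4²/2 - (5/2)·4)/200000 = -11/400000 rad
Load 2 — applied couple M₀=12 kN·m at a=16/3 m (b=L-a=32/3):
  θ_2 = (R_Ax²/2 - M_Ax)/EI  [x≤a] with R_A=1, M_A=0 = (1·4²/2 - 0·4)/200000 = 1/25000 rad
Load 3 — point force P=-12 kN at a=32/5 m (b=L-a=48/5):
  θ_3 = -Pb²x(2aL-(3a+b)x)/(2L³EI)  [x≤a] = -(-12)·(48/5)²·4·(2·(32/5)·16-(3·(32/5)+(48/5))·4)/(2·16³·200000) = 189/781250 rad
Superposition: θ = Σ θ_i = 12721/50000000 rad ≈ 0.000254 rad

θ(4) = 12721/50000000 rad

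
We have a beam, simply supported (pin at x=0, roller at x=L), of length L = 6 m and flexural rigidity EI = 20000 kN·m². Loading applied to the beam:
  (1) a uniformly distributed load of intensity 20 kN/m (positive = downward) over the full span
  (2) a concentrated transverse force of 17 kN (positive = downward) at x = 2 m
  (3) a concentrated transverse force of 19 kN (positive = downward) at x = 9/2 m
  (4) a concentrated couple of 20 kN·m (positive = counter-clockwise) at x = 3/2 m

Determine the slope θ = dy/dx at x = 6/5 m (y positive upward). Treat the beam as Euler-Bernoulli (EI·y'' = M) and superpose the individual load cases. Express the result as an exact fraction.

Load 1 — uniform load w=20 kN/m over full span:
  θ_1 = -w(L³-6Lx²+4x³)/(24EI) = -20·(6³-6·6·(6/5)²+4·(6/5)³)/(24·20000) = -891/125000 rad
Load 2 — point force P=17 kN at a=2 m (b=L-a=4):
  θ_2 = -Pb(L²-b²-3x²)/(6LEI)  [x≤a] = -17·4·(6²-4²-3·(6/5)²)/(6·6·20000) = -833/562500 rad
Load 3 — point force P=19 kN at a=9/2 m (b=L-a=3/2):
  θ_3 = -Pb(L²-b²-3x²)/(6LEI)  [x≤a] = -19·(3/2)·(6²-(3/2)²-3·(6/5)²)/(6·6·20000) = -18639/16000000 rad
Load 4 — applied couple M₀=20 kN·m at a=3/2 m (b=L-a=9/2):
  θ_4 = (M₀x²/(2L)+C₁)/EI  [x≤a] with C₁=M₀(3b²-L²)/(6L)=55/4 = (20·(6/5)²/(2·6)+(55/4))/20000 = 323/400000 rad
Superposition: θ = Σ θ_i = -1291151/144000000 rad ≈ -0.008966 rad

θ(6/5) = -1291151/144000000 rad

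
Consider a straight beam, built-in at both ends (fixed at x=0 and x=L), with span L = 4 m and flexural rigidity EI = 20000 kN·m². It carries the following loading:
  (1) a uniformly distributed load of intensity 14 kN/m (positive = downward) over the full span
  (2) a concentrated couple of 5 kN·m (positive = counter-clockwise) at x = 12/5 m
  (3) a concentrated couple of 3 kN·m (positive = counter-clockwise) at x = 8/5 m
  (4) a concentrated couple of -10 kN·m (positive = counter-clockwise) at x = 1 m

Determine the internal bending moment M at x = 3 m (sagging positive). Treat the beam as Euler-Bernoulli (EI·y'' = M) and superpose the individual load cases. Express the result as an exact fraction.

M(3) = 841/1200 kN·m

Load 1 — uniform load w=14 kN/m over full span:
  M_1 = wLx/2 - wL²/12 - wx²/2 = 14·4·3/2 - 14·4²/12 - 14·3²/2 = 7/3 kN·m
Load 2 — applied couple M₀=5 kN·m at a=12/5 m (b=L-a=8/5):
  M_2 = R_Ax - M_A - M₀  [x>a] with R_A=9/5, M_A=8/5 = (9/5)·3 - (8/5) - 5 = -6/5 kN·m
Load 3 — applied couple M₀=3 kN·m at a=8/5 m (b=L-a=12/5):
  M_3 = R_Ax - M_A - M₀  [x>a] with R_A=27/25, M_A=9/25 = (27/25)·3 - (9/25) - 3 = -3/25 kN·m
Load 4 — applied couple M₀=-10 kN·m at a=1 m (b=L-a=3):
  M_4 = R_Ax - M_A - M₀  [x>a] with R_A=-45/16, M_A=15/8 = (-45/16)·3 - (15/8) - (-10) = -5/16 kN·m
Superposition: M = Σ M_i = 841/1200 kN·m ≈ 0.700833 kN·m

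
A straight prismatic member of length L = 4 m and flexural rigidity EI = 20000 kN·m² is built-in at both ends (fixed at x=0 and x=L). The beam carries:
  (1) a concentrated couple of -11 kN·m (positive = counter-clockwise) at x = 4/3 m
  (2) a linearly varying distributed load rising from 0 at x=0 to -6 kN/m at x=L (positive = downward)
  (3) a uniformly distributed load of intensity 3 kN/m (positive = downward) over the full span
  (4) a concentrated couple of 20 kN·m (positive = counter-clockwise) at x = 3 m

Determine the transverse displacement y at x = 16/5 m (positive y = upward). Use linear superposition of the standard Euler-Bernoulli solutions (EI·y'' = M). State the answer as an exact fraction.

Load 1 — applied couple M₀=-11 kN·m at a=4/3 m (b=L-a=8/3):
  y_1 = (R_Ax³/6 - M_Ax²/2 - M₀(x-a)²/2)/EI  [x>a] with R_A=-11/3, M_A=0 = ((-11/3)·(16/5)³/6 - 0·(16/5)²/2 - (-11)·((16/5)-(4/3))²/2)/20000 = -121/2812500 m
Load 2 — triangular load w₀=-6 kN/m (0→w₀ over full span):
  y_2 = -w₀x²(L-x)²(x+2L)/(120LEI) = -(-6)·(16/5)²·(4-(16/5))²·((16/5)+2·4)/(120·4·20000) = 448/9765625 m
Load 3 — uniform load w=3 kN/m over full span:
  y_3 = -wx²(L-x)²/(24EI) = -3·(16/5)²·(4-(16/5))²/(24·20000) = -16/390625 m
Load 4 — applied couple M₀=20 kN·m at a=3 m (b=L-a=1):
  y_4 = (R_Ax³/6 - M_Ax²/2 - M₀(x-a)²/2)/EI  [x>a] with R_A=45/8, M_A=25/4 = ((45/8)·(16/5)³/6 - (25/4)·(16/5)²/2 - 20·((16/5)-3)²/2)/20000 = -21/250000 m
Superposition: y = Σ y_i = -171713/1406250000 m ≈ -0.000122 m

y(16/5) = -171713/1406250000 m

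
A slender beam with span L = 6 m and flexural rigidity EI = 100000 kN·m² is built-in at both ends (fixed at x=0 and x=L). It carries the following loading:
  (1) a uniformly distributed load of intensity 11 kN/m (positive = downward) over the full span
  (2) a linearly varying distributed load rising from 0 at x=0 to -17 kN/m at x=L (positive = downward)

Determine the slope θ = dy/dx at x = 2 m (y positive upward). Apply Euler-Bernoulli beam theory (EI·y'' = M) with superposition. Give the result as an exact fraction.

Load 1 — uniform load w=11 kN/m over full span:
  θ_1 = -wx(L-x)(L-2x)/(12EI) = -11·2·(6-2)·(6-2·2)/(12·100000) = -11/75000 rad
Load 2 — triangular load w₀=-17 kN/m (0→w₀ over full span):
  θ_2 = -w₀(2x(L-x)(L-2x)(x+2L)+x²(L-x)²)/(120LEI) = -(-17)·(2·2·(6-2)·(6-2·2)·(2+2·6)+2²·(6-2)²)/(120·6·100000) = 17/140625 rad
Superposition: θ = Σ θ_i = -29/1125000 rad ≈ -0.000026 rad

θ(2) = -29/1125000 rad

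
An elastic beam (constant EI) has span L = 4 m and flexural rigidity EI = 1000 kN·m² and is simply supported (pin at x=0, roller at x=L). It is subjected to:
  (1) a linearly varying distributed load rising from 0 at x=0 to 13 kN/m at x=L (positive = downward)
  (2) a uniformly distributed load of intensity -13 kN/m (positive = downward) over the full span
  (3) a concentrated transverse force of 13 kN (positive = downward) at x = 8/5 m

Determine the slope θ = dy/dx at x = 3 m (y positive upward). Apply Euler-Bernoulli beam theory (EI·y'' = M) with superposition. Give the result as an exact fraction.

Load 1 — triangular load w₀=13 kN/m (0→w₀ over full span):
  θ_1 = -w₀(7L⁴-30L²x²+15x⁴)/(360LEI) = -13·(7·4⁴-30·4²·3²+15·3⁴)/(360·4·1000) = 17069/1440000 rad
Load 2 — uniform load w=-13 kN/m over full span:
  θ_2 = -w(L³-6Lx²+4x³)/(24EI) = -(-13)·(4³-6·4·3²+4·3³)/(24·1000) = -143/6000 rad
Load 3 — point force P=13 kN at a=8/5 m (b=L-a=12/5):
  θ_3 = -Pa(2L²-6Lx+3x²+a²)/(6LEI)  [x>a] = -13·(8/5)·(2·4²-6·4·3+3·3²+(8/5)²)/(6·4·1000) = 1131/125000 rad
Superposition: θ = Σ θ_i = -105547/36000000 rad ≈ -0.002932 rad

θ(3) = -105547/36000000 rad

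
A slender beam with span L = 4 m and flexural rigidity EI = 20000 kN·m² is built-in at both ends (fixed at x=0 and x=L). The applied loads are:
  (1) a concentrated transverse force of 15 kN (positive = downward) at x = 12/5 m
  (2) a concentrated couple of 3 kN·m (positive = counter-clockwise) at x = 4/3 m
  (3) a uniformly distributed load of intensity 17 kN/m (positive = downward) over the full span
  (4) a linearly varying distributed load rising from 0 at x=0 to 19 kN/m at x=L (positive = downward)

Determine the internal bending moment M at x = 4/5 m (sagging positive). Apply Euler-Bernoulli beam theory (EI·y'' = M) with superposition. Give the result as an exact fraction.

Load 1 — point force P=15 kN at a=12/5 m (b=L-a=8/5):
  M_1 = Pb²(3a+b)x/L³ - Pab²/L²  [x≤a] = 15·(8/5)²·(3·(12/5)+(8/5))·(4/5)/4³ - 15·(12/5)·(8/5)²/4² = -192/125 kN·m
Load 2 — applied couple M₀=3 kN·m at a=4/3 m (b=L-a=8/3):
  M_2 = R_Ax - M_A  [x≤a] with R_A=1, M_A=0 = 1·(4/5) - 0 = 4/5 kN·m
Load 3 — uniform load w=17 kN/m over full span:
  M_3 = wLx/2 - wL²/12 - wx²/2 = 17·4·(4/5)/2 - 17·4²/12 - 17·(4/5)²/2 = -68/75 kN·m
Load 4 — triangular load w₀=19 kN/m (0→w₀ over full span):
  M_4 = 3w₀Lx/20 - w₀L²/30 - w₀x³/(6L) = 3·19·4·(4/5)/20 - 19·4²/30 - 19·(4/5)³/(6·4) = -532/375 kN·m
Superposition: M = Σ M_i = -1148/375 kN·m ≈ -3.061333 kN·m

M(4/5) = -1148/375 kN·m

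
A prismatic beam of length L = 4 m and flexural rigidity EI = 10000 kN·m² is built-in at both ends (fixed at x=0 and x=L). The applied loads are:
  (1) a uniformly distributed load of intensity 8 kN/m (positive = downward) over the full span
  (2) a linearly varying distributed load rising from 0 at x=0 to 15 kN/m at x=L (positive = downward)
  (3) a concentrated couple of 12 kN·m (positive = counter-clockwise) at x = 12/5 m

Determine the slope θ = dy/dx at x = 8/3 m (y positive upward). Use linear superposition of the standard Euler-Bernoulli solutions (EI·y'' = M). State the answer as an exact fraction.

Load 1 — uniform load w=8 kN/m over full span:
  θ_1 = -wx(L-x)(L-2x)/(12EI) = -8·(8/3)·(4-(8/3))·(4-2·(8/3))/(12·10000) = 16/50625 rad
Load 2 — triangular load w₀=15 kN/m (0→w₀ over full span):
  θ_2 = -w₀(2x(L-x)(L-2x)(x+2L)+x²(L-x)²)/(120LEI) = -15·(2·(8/3)·(4-(8/3))·(4-2·(8/3))·((8/3)+2·4)+(8/3)²·(4-(8/3))²)/(120·4·10000) = 14/50625 rad
Load 3 — applied couple M₀=12 kN·m at a=12/5 m (b=L-a=8/5):
  θ_3 = (R_Ax²/2 - M_Ax - M₀(x-a))/EI  [x>a] with R_A=108/25, M_A=96/25 = ((108/25)·(8/3)²/2 - (96/25)·(8/3) - 12·((8/3)-(12/5)))/10000 = 3/15625 rad
Superposition: θ = Σ θ_i = 331/421875 rad ≈ 0.000785 rad

θ(8/3) = 331/421875 rad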